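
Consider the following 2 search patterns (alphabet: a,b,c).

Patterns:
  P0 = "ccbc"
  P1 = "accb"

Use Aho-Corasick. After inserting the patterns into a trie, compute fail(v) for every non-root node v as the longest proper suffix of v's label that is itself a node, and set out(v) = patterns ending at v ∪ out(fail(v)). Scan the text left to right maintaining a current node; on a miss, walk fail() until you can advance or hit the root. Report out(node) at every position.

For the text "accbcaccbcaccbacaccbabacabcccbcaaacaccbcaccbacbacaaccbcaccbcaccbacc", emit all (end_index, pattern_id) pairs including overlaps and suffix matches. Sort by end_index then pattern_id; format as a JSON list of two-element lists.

Build automaton:
Trie nodes:
  n0 'ε': a→5 c→1
  n1 'c': c→2
  n2 'cc': b→3
  n3 'ccb': c→4
  n4 'ccbc': ·  [P0 ends]
  n5 'a': c→6
  n6 'ac': c→7
  n7 'acc': b→8
  n8 'accb': ·  [P1 ends]

Failure links (BFS by depth):
  fail(1) 'c': from fail(0)=0 chase 'c': 0 ⇒ 0;  out=∅∪out(0)=∅
  fail(5) 'a': from fail(0)=0 chase 'a': 0 ⇒ 0;  out=∅∪out(0)=∅
  fail(2) 'cc': from fail(1)=0 chase 'c': 0 ⇒ 1;  out=∅∪out(1)=∅
  fail(6) 'ac': from fail(5)=0 chase 'c': 0 ⇒ 1;  out=∅∪out(1)=∅
  fail(3) 'ccb': from fail(2)=1 chase 'b': 1→0 ⇒ 0;  out=∅∪out(0)=∅
  fail(7) 'acc': from fail(6)=1 chase 'c': 1 ⇒ 2;  out=∅∪out(2)=∅
  fail(4) 'ccbc': from fail(3)=0 chase 'c': 0 ⇒ 1;  out={0}∪out(1)={0}
  fail(8) 'accb': from fail(7)=2 chase 'b': 2 ⇒ 3;  out={1}∪out(3)={1}

Text stream:
i=0 'a': node 0→5
i=1 'c': node 5→6
i=2 'c': node 6→7
i=3 'b': node 7→8  emit P1@[0:3]
i=4 'c': node 8→4 ·f  emit P0@[1:4]
i=5 'a': node 4→5 ·f
i=6 'c': node 5→6
i=7 'c': node 6→7
i=8 'b': node 7→8  emit P1@[5:8]
i=9 'c': node 8→4 ·f  emit P0@[6:9]
i=10 'a': node 4→5 ·f
i=11 'c': node 5→6
i=12 'c': node 6→7
i=13 'b': node 7→8  emit P1@[10:13]
i=14 'a': node 8→5 ·f
i=15 'c': node 5→6
i=16 'a': node 6→5 ·f
i=17 'c': node 5→6
i=18 'c': node 6→7
i=19 'b': node 7→8  emit P1@[16:19]
i=20 'a': node 8→5 ·f
i=21 'b': node 5→0 ·f
i=22 'a': node 0→5
i=23 'c': node 5→6
i=24 'a': node 6→5 ·f
i=25 'b': node 5→0 ·f
i=26 'c': node 0→1
i=27 'c': node 1→2
i=28 'c': node 2→2 ·f
i=29 'b': node 2→3
i=30 'c': node 3→4  emit P0@[27:30]
i=31 'a': node 4→5 ·f
i=32 'a': node 5→5 ·f
i=33 'a': node 5→5 ·f
i=34 'c': node 5→6
i=35 'a': node 6→5 ·f
i=36 'c': node 5→6
i=37 'c': node 6→7
i=38 'b': node 7→8  emit P1@[35:38]
i=39 'c': node 8→4 ·f  emit P0@[36:39]
i=40 'a': node 4→5 ·f
i=41 'c': node 5→6
i=42 'c': node 6→7
i=43 'b': node 7→8  emit P1@[40:43]
i=44 'a': node 8→5 ·f
i=45 'c': node 5→6
i=46 'b': node 6→0 ·f
i=47 'a': node 0→5
i=48 'c': node 5→6
i=49 'a': node 6→5 ·f
i=50 'a': node 5→5 ·f
i=51 'c': node 5→6
i=52 'c': node 6→7
i=53 'b': node 7→8  emit P1@[50:53]
i=54 'c': node 8→4 ·f  emit P0@[51:54]
i=55 'a': node 4→5 ·f
i=56 'c': node 5→6
i=57 'c': node 6→7
i=58 'b': node 7→8  emit P1@[55:58]
i=59 'c': node 8→4 ·f  emit P0@[56:59]
i=60 'a': node 4→5 ·f
i=61 'c': node 5→6
i=62 'c': node 6→7
i=63 'b': node 7→8  emit P1@[60:63]
i=64 'a': node 8→5 ·f
i=65 'c': node 5→6
i=66 'c': node 6→7

Matches: [[3,1],[4,0],[8,1],[9,0],[13,1],[19,1],[30,0],[38,1],[39,0],[43,1],[53,1],[54,0],[58,1],[59,0],[63,1]]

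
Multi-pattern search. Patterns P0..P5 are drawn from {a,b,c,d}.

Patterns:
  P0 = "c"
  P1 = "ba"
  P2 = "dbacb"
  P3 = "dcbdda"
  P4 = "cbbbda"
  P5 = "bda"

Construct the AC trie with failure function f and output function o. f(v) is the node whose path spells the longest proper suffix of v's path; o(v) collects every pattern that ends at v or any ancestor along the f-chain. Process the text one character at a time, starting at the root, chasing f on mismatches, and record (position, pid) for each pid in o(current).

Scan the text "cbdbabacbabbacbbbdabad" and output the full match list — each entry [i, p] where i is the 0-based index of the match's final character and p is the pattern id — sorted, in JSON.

Build:
Trie (insert patterns):
  n0 'ε': b→2 c→1 d→4
  n1 'c': b→14  [P0 ends]
  n2 'b': a→3 d→19
  n3 'ba': ·  [P1 ends]
  n4 'd': b→5 c→9
  n5 'db': a→6
  n6 'dba': c→7
  n7 'dbac': b→8
  n8 'dbacb': ·  [P2 ends]
  n9 'dc': b→10
  n10 'dcb': d→11
  n11 'dcbd': d→12
  n12 'dcbdd': a→13
  n13 'dcbdda': ·  [P3 ends]
  n14 'cb': b→15
  n15 'cbb': b→16
  n16 'cbbb': d→17
  n17 'cbbbd': a→18
  n18 'cbbbda': ·  [P4 ends]
  n19 'bd': a→20
  n20 'bda': ·  [P5 ends]

Failure links (BFS by depth):
  n1('c'): parent n0 fail=0; on 'c' 0 → fail=0;  out {0}∪∅={0}
  n2('b'): parent n0 fail=0; on 'b' 0 → fail=0;  out ∅∪∅=∅
  n4('d'): parent n0 fail=0; on 'd' 0 → fail=0;  out ∅∪∅=∅
  n3('ba'): parent n2 fail=0; on 'a' 0 → fail=0;  out {1}∪∅={1}
  n5('db'): parent n4 fail=0; on 'b' 0 → fail=2;  out ∅∪∅=∅
  n9('dc'): parent n4 fail=0; on 'c' 0 → fail=1;  out ∅∪{0}={0}
  n14('cb'): parent n1 fail=0; on 'b' 0 → fail=2;  out ∅∪∅=∅
  n19('bd'): parent n2 fail=0; on 'd' 0 → fail=4;  out ∅∪∅=∅
  n6('dba'): parent n5 fail=2; on 'a' 2 → fail=3;  out ∅∪{1}={1}
  n10('dcb'): parent n9 fail=1; on 'b' 1 → fail=14;  out ∅∪∅=∅
  n15('cbb'): parent n14 fail=2; on 'b' 2→0 → fail=2;  out ∅∪∅=∅
  n20('bda'): parent n19 fail=4; on 'a' 4→0 → fail=0;  out {5}∪∅={5}
  n7('dbac'): parent n6 fail=3; on 'c' 3→0 → fail=1;  out ∅∪{0}={0}
  n11('dcbd'): parent n10 fail=14; on 'd' 14→2 → fail=19;  out ∅∪∅=∅
  n16('cbbb'): parent n15 fail=2; on 'b' 2→0 → fail=2;  out ∅∪∅=∅
  n8('dbacb'): parent n7 fail=1; on 'b' 1 → fail=14;  out {2}∪∅={2}
  n12('dcbdd'): parent n11 fail=19; on 'd' 19→4→0 → fail=4;  out ∅∪∅=∅
  n17('cbbbd'): parent n16 fail=2; on 'd' 2 → fail=19;  out ∅∪∅=∅
  n13('dcbdda'): parent n12 fail=4; on 'a' 4→0 → fail=0;  out {3}∪∅={3}
  n18('cbbbda'): parent n17 fail=19; on 'a' 19 → fail=20;  out {4}∪{5}={4,5}

Scan:
[0] read 'c'  n0⇒n1  emit P0@[0:0]
[1] read 'b'  n1⇒n14
[2] read 'd'  n14⇒n19 ·f
[3] read 'b'  n19⇒n5 ·f
[4] read 'a'  n5⇒n6  emit P1@[3:4]
[5] read 'b'  n6⇒n2 ·f
[6] read 'a'  n2⇒n3  emit P1@[5:6]
[7] read 'c'  n3⇒n1 ·f  emit P0@[7:7]
[8] read 'b'  n1⇒n14
[9] read 'a'  n14⇒n3 ·f  emit P1@[8:9]
[10] read 'b'  n3⇒n2 ·f
[11] read 'b'  n2⇒n2 ·f
[12] read 'a'  n2⇒n3  emit P1@[11:12]
[13] read 'c'  n3⇒n1 ·f  emit P0@[13:13]
[14] read 'b'  n1⇒n14
[15] read 'b'  n14⇒n15
[16] read 'b'  n15⇒n16
[17] read 'd'  n16⇒n17
[18] read 'a'  n17⇒n18  emit P4@[13:18],P5@[16:18]
[19] read 'b'  n18⇒n2 ·f
[20] read 'a'  n2⇒n3  emit P1@[19:20]
[21] read 'd'  n3⇒n4 ·f

Matches: [[0,0],[4,1],[6,1],[7,0],[9,1],[12,1],[13,0],[18,4],[18,5],[20,1]]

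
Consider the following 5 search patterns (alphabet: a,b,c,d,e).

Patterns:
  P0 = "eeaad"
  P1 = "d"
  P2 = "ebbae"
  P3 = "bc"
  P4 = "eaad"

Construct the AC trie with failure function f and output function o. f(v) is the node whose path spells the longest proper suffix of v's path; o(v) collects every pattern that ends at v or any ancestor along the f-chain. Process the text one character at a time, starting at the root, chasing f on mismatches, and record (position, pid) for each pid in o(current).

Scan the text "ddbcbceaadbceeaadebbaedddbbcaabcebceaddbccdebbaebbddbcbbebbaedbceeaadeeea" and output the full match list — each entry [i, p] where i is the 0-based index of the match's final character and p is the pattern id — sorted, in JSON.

Build:
Trie (insert patterns):
  0='ε' goto b→11 d→6 e→1
  1='e' goto a→13 b→7 e→2
  2='ee' goto a→3
  3='eea' goto a→4
  4='eeaa' goto d→5
  5='eeaad' goto ·  [P0 ends]
  6='d' goto ·  [P1 ends]
  7='eb' goto b→8
  8='ebb' goto a→9
  9='ebba' goto e→10
  10='ebbae' goto ·  [P2 ends]
  11='b' goto c→12
  12='bc' goto ·  [P3 ends]
  13='ea' goto a→14
  14='eaa' goto d→15
  15='eaad' goto ·  [P4 ends]

Failure links (BFS by depth):
  n1('e'): parent n0 fail=0; on 'e' 0 → fail=0;  out ∅∪∅=∅
  n6('d'): parent n0 fail=0; on 'd' 0 → fail=0;  out {1}∪∅={1}
  n11('b'): parent n0 fail=0; on 'b' 0 → fail=0;  out ∅∪∅=∅
  n2('ee'): parent n1 fail=0; on 'e' 0 → fail=1;  out ∅∪∅=∅
  n7('eb'): parent n1 fail=0; on 'b' 0 → fail=11;  out ∅∪∅=∅
  n12('bc'): parent n11 fail=0; on 'c' 0 → fail=0;  out {3}∪∅={3}
  n13('ea'): parent n1 fail=0; on 'a' 0 → fail=0;  out ∅∪∅=∅
  n3('eea'): parent n2 fail=1; on 'a' 1 → fail=13;  out ∅∪∅=∅
  n8('ebb'): parent n7 fail=11; on 'b' 11→0 → fail=11;  out ∅∪∅=∅
  n14('eaa'): parent n13 fail=0; on 'a' 0 → fail=0;  out ∅∪∅=∅
  n4('eeaa'): parent n3 fail=13; on 'a' 13 → fail=14;  out ∅∪∅=∅
  n9('ebba'): parent n8 fail=11; on 'a' 11→0 → fail=0;  out ∅∪∅=∅
  n15('eaad'): parent n14 fail=0; on 'd' 0 → fail=6;  out {4}∪{1}={1,4}
  n5('eeaad'): parent n4 fail=14; on 'd' 14 → fail=15;  out {0}∪{1,4}={0,1,4}
  n10('ebbae'): parent n9 fail=0; on 'e' 0 → fail=1;  out {2}∪∅={2}

Text stream:
pos 0 'd': at 6  → match P1@[0:0]
pos 1 'd': at 6 ·f  → match P1@[1:1]
pos 2 'b': at 11 ·f
pos 3 'c': at 12  → match P3@[2:3]
pos 4 'b': at 11 ·f
pos 5 'c': at 12  → match P3@[4:5]
pos 6 'e': at 1 ·f
pos 7 'a': at 13
pos 8 'a': at 14
pos 9 'd': at 15  → match P1@[9:9],P4@[6:9]
pos 10 'b': at 11 ·f
pos 11 'c': at 12  → match P3@[10:11]
pos 12 'e': at 1 ·f
pos 13 'e': at 2
pos 14 'a': at 3
pos 15 'a': at 4
pos 16 'd': at 5  → match P0@[12:16],P1@[16:16],P4@[13:16]
pos 17 'e': at 1 ·f
pos 18 'b': at 7
pos 19 'b': at 8
pos 20 'a': at 9
pos 21 'e': at 10  → match P2@[17:21]
pos 22 'd': at 6 ·f  → match P1@[22:22]
pos 23 'd': at 6 ·f  → match P1@[23:23]
pos 24 'd': at 6 ·f  → match P1@[24:24]
pos 25 'b': at 11 ·f
pos 26 'b': at 11 ·f
pos 27 'c': at 12  → match P3@[26:27]
pos 28 'a': at 0 ·f
pos 29 'a': at 0
pos 30 'b': at 11
pos 31 'c': at 12  → match P3@[30:31]
pos 32 'e': at 1 ·f
pos 33 'b': at 7
pos 34 'c': at 12 ·f  → match P3@[33:34]
pos 35 'e': at 1 ·f
pos 36 'a': at 13
pos 37 'd': at 6 ·f  → match P1@[37:37]
pos 38 'd': at 6 ·f  → match P1@[38:38]
pos 39 'b': at 11 ·f
pos 40 'c': at 12  → match P3@[39:40]
pos 41 'c': at 0 ·f
pos 42 'd': at 6  → match P1@[42:42]
pos 43 'e': at 1 ·f
pos 44 'b': at 7
pos 45 'b': at 8
pos 46 'a': at 9
pos 47 'e': at 10  → match P2@[43:47]
pos 48 'b': at 7 ·f
pos 49 'b': at 8
pos 50 'd': at 6 ·f  → match P1@[50:50]
pos 51 'd': at 6 ·f  → match P1@[51:51]
pos 52 'b': at 11 ·f
pos 53 'c': at 12  → match P3@[52:53]
pos 54 'b': at 11 ·f
pos 55 'b': at 11 ·f
pos 56 'e': at 1 ·f
pos 57 'b': at 7
pos 58 'b': at 8
pos 59 'a': at 9
pos 60 'e': at 10  → match P2@[56:60]
pos 61 'd': at 6 ·f  → match P1@[61:61]
pos 62 'b': at 11 ·f
pos 63 'c': at 12  → match P3@[62:63]
pos 64 'e': at 1 ·f
pos 65 'e': at 2
pos 66 'a': at 3
pos 67 'a': at 4
pos 68 'd': at 5  → match P0@[64:68],P1@[68:68],P4@[65:68]
pos 69 'e': at 1 ·f
pos 70 'e': at 2
pos 71 'e': at 2 ·f
pos 72 'a': at 3

All matches (sorted): [[0,1],[1,1],[3,3],[5,3],[9,1],[9,4],[11,3],[16,0],[16,1],[16,4],[21,2],[22,1],[23,1],[24,1],[27,3],[31,3],[34,3],[37,1],[38,1],[40,3],[42,1],[47,2],[50,1],[51,1],[53,3],[60,2],[61,1],[63,3],[68,0],[68,1],[68,4]]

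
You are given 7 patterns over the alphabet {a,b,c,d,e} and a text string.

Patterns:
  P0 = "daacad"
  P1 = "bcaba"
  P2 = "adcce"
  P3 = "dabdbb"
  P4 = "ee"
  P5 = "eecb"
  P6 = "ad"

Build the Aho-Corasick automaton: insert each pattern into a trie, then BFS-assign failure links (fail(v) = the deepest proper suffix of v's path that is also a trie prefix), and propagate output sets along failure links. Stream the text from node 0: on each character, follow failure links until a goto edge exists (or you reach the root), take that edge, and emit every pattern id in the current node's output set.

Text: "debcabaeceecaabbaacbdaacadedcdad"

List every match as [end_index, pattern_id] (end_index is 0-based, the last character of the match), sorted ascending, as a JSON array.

Construct AC machine:
Trie (insert patterns):
  n0 'ε': a→12 b→7 d→1 e→21
  n1 'd': a→2
  n2 'da': a→3 b→17
  n3 'daa': c→4
  n4 'daac': a→5
  n5 'daaca': d→6
  n6 'daacad': ·  [P0 ends]
  n7 'b': c→8
  n8 'bc': a→9
  n9 'bca': b→10
  n10 'bcab': a→11
  n11 'bcaba': ·  [P1 ends]
  n12 'a': d→13
  n13 'ad': c→14  [P6 ends]
  n14 'adc': c→15
  n15 'adcc': e→16
  n16 'adcce': ·  [P2 ends]
  n17 'dab': d→18
  n18 'dabd': b→19
  n19 'dabdb': b→20
  n20 'dabdbb': ·  [P3 ends]
  n21 'e': e→22
  n22 'ee': c→23  [P4 ends]
  n23 'eec': b→24
  n24 'eecb': ·  [P5 ends]

BFS fail/out derivation:
  fail(1) 'd': from fail(0)=0 chase 'd': 0 ⇒ 0;  out=∅∪out(0)=∅
  fail(7) 'b': from fail(0)=0 chase 'b': 0 ⇒ 0;  out=∅∪out(0)=∅
  fail(12) 'a': from fail(0)=0 chase 'a': 0 ⇒ 0;  out=∅∪out(0)=∅
  fail(21) 'e': from fail(0)=0 chase 'e': 0 ⇒ 0;  out=∅∪out(0)=∅
  fail(2) 'da': from fail(1)=0 chase 'a': 0 ⇒ 12;  out=∅∪out(12)=∅
  fail(8) 'bc': from fail(7)=0 chase 'c': 0 ⇒ 0;  out=∅∪out(0)=∅
  fail(13) 'ad': from fail(12)=0 chase 'd': 0 ⇒ 1;  out={6}∪out(1)={6}
  fail(22) 'ee': from fail(21)=0 chase 'e': 0 ⇒ 21;  out={4}∪out(21)={4}
  fail(3) 'daa': from fail(2)=12 chase 'a': 12→0 ⇒ 12;  out=∅∪out(12)=∅
  fail(9) 'bca': from fail(8)=0 chase 'a': 0 ⇒ 12;  out=∅∪out(12)=∅
  fail(14) 'adc': from fail(13)=1 chase 'c': 1→0 ⇒ 0;  out=∅∪out(0)=∅
  fail(17) 'dab': from fail(2)=12 chase 'b': 12→0 ⇒ 7;  out=∅∪out(7)=∅
  fail(23) 'eec': from fail(22)=21 chase 'c': 21→0 ⇒ 0;  out=∅∪out(0)=∅
  fail(4) 'daac': from fail(3)=12 chase 'c': 12→0 ⇒ 0;  out=∅∪out(0)=∅
  fail(10) 'bcab': from fail(9)=12 chase 'b': 12→0 ⇒ 7;  out=∅∪out(7)=∅
  fail(15) 'adcc': from fail(14)=0 chase 'c': 0 ⇒ 0;  out=∅∪out(0)=∅
  fail(18) 'dabd': from fail(17)=7 chase 'd': 7→0 ⇒ 1;  out=∅∪out(1)=∅
  fail(24) 'eecb': from fail(23)=0 chase 'b': 0 ⇒ 7;  out={5}∪out(7)={5}
  fail(5) 'daaca': from fail(4)=0 chase 'a': 0 ⇒ 12;  out=∅∪out(12)=∅
  fail(11) 'bcaba': from fail(10)=7 chase 'a': 7→0 ⇒ 12;  out={1}∪out(12)={1}
  fail(16) 'adcce': from fail(15)=0 chase 'e': 0 ⇒ 21;  out={2}∪out(21)={2}
  fail(19) 'dabdb': from fail(18)=1 chase 'b': 1→0 ⇒ 7;  out=∅∪out(7)=∅
  fail(6) 'daacad': from fail(5)=12 chase 'd': 12 ⇒ 13;  out={0}∪out(13)={0,6}
  fail(20) 'dabdbb': from fail(19)=7 chase 'b': 7→0 ⇒ 7;  out={3}∪out(7)={3}

Run:
[0] read 'd'  n0⇒n1
[1] read 'e'  n1⇒n21 (via fail)
[2] read 'b'  n21⇒n7 (via fail)
[3] read 'c'  n7⇒n8
[4] read 'a'  n8⇒n9
[5] read 'b'  n9⇒n10
[6] read 'a'  n10⇒n11  ** P1@[2:6]
[7] read 'e'  n11⇒n21 (via fail)
[8] read 'c'  n21⇒n0 (via fail)
[9] read 'e'  n0⇒n21
[10] read 'e'  n21⇒n22  ** P4@[9:10]
[11] read 'c'  n22⇒n23
[12] read 'a'  n23⇒n12 (via fail)
[13] read 'a'  n12⇒n12 (via fail)
[14] read 'b'  n12⇒n7 (via fail)
[15] read 'b'  n7⇒n7 (via fail)
[16] read 'a'  n7⇒n12 (via fail)
[17] read 'a'  n12⇒n12 (via fail)
[18] read 'c'  n12⇒n0 (via fail)
[19] read 'b'  n0⇒n7
[20] read 'd'  n7⇒n1 (via fail)
[21] read 'a'  n1⇒n2
[22] read 'a'  n2⇒n3
[23] read 'c'  n3⇒n4
[24] read 'a'  n4⇒n5
[25] read 'd'  n5⇒n6  ** P0@[20:25],P6@[24:25]
[26] read 'e'  n6⇒n21 (via fail)
[27] read 'd'  n21⇒n1 (via fail)
[28] read 'c'  n1⇒n0 (via fail)
[29] read 'd'  n0⇒n1
[30] read 'a'  n1⇒n2
[31] read 'd'  n2⇒n13 (via fail)  ** P6@[30:31]

Matches: [[6,1],[10,4],[25,0],[25,6],[31,6]]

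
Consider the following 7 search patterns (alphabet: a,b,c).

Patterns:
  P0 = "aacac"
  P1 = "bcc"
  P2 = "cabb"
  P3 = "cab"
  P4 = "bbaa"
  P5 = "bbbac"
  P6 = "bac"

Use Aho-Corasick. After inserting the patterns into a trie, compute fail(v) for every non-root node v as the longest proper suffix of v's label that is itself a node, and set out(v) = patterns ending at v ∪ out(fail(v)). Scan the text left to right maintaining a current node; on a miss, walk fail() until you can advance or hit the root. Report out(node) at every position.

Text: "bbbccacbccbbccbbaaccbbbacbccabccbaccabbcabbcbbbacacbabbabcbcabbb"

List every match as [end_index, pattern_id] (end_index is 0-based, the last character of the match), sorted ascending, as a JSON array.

Build automaton:
Trie (insert patterns):
  0='ε' goto a→1 b→6 c→9
  1='a' goto a→2
  2='aa' goto c→3
  3='aac' goto a→4
  4='aaca' goto c→5
  5='aacac' goto ·  [P0 ends]
  6='b' goto a→19 b→13 c→7
  7='bc' goto c→8
  8='bcc' goto ·  [P1 ends]
  9='c' goto a→10
  10='ca' goto b→11
  11='cab' goto b→12  [P3 ends]
  12='cabb' goto ·  [P2 ends]
  13='bb' goto a→14 b→16
  14='bba' goto a→15
  15='bbaa' goto ·  [P4 ends]
  16='bbb' goto a→17
  17='bbba' goto c→18
  18='bbbac' goto ·  [P5 ends]
  19='ba' goto c→20
  20='bac' goto ·  [P6 ends]

BFS fail/out derivation:
  n1('a'): parent n0 fail=0; on 'a' 0 → fail=0;  out ∅∪∅=∅
  n6('b'): parent n0 fail=0; on 'b' 0 → fail=0;  out ∅∪∅=∅
  n9('c'): parent n0 fail=0; on 'c' 0 → fail=0;  out ∅∪∅=∅
  n2('aa'): parent n1 fail=0; on 'a' 0 → fail=1;  out ∅∪∅=∅
  n7('bc'): parent n6 fail=0; on 'c' 0 → fail=9;  out ∅∪∅=∅
  n10('ca'): parent n9 fail=0; on 'a' 0 → fail=1;  out ∅∪∅=∅
  n13('bb'): parent n6 fail=0; on 'b' 0 → fail=6;  out ∅∪∅=∅
  n19('ba'): parent n6 fail=0; on 'a' 0 → fail=1;  out ∅∪∅=∅
  n3('aac'): parent n2 fail=1; on 'c' 1→0 → fail=9;  out ∅∪∅=∅
  n8('bcc'): parent n7 fail=9; on 'c' 9→0 → fail=9;  out {1}∪∅={1}
  n11('cab'): parent n10 fail=1; on 'b' 1→0 → fail=6;  out {3}∪∅={3}
  n14('bba'): parent n13 fail=6; on 'a' 6 → fail=19;  out ∅∪∅=∅
  n16('bbb'): parent n13 fail=6; on 'b' 6 → fail=13;  out ∅∪∅=∅
  n20('bac'): parent n19 fail=1; on 'c' 1→0 → fail=9;  out {6}∪∅={6}
  n4('aaca'): parent n3 fail=9; on 'a' 9 → fail=10;  out ∅∪∅=∅
  n12('cabb'): parent n11 fail=6; on 'b' 6 → fail=13;  out {2}∪∅={2}
  n15('bbaa'): parent n14 fail=19; on 'a' 19→1 → fail=2;  out {4}∪∅={4}
  n17('bbba'): parent n16 fail=13; on 'a' 13 → fail=14;  out ∅∪∅=∅
  n5('aacac'): parent n4 fail=10; on 'c' 10→1→0 → fail=9;  out {0}∪∅={0}
  n18('bbbac'): parent n17 fail=14; on 'c' 14→19 → fail=20;  out {5}∪{6}={5,6}

Text stream:
i=0 'b': node 0→6
i=1 'b': node 6→13
i=2 'b': node 13→16
i=3 'c': node 16→7 (via fail)
i=4 'c': node 7→8  emit P1@[2:4]
i=5 'a': node 8→10 (via fail)
i=6 'c': node 10→9 (via fail)
i=7 'b': node 9→6 (via fail)
i=8 'c': node 6→7
i=9 'c': node 7→8  emit P1@[7:9]
i=10 'b': node 8→6 (via fail)
i=11 'b': node 6→13
i=12 'c': node 13→7 (via fail)
i=13 'c': node 7→8  emit P1@[11:13]
i=14 'b': node 8→6 (via fail)
i=15 'b': node 6→13
i=16 'a': node 13→14
i=17 'a': node 14→15  emit P4@[14:17]
i=18 'c': node 15→3 (via fail)
i=19 'c': node 3→9 (via fail)
i=20 'b': node 9→6 (via fail)
i=21 'b': node 6→13
i=22 'b': node 13→16
i=23 'a': node 16→17
i=24 'c': node 17→18  emit P5@[20:24],P6@[22:24]
i=25 'b': node 18→6 (via fail)
i=26 'c': node 6→7
i=27 'c': node 7→8  emit P1@[25:27]
i=28 'a': node 8→10 (via fail)
i=29 'b': node 10→11  emit P3@[27:29]
i=30 'c': node 11→7 (via fail)
i=31 'c': node 7→8  emit P1@[29:31]
i=32 'b': node 8→6 (via fail)
i=33 'a': node 6→19
i=34 'c': node 19→20  emit P6@[32:34]
i=35 'c': node 20→9 (via fail)
i=36 'a': node 9→10
i=37 'b': node 10→11  emit P3@[35:37]
i=38 'b': node 11→12  emit P2@[35:38]
i=39 'c': node 12→7 (via fail)
i=40 'a': node 7→10 (via fail)
i=41 'b': node 10→11  emit P3@[39:41]
i=42 'b': node 11→12  emit P2@[39:42]
i=43 'c': node 12→7 (via fail)
i=44 'b': node 7→6 (via fail)
i=45 'b': node 6→13
i=46 'b': node 13→16
i=47 'a': node 16→17
i=48 'c': node 17→18  emit P5@[44:48],P6@[46:48]
i=49 'a': node 18→10 (via fail)
i=50 'c': node 10→9 (via fail)
i=51 'b': node 9→6 (via fail)
i=52 'a': node 6→19
i=53 'b': node 19→6 (via fail)
i=54 'b': node 6→13
i=55 'a': node 13→14
i=56 'b': node 14→6 (via fail)
i=57 'c': node 6→7
i=58 'b': node 7→6 (via fail)
i=59 'c': node 6→7
i=60 'a': node 7→10 (via fail)
i=61 'b': node 10→11  emit P3@[59:61]
i=62 'b': node 11→12  emit P2@[59:62]
i=63 'b': node 12→16 (via fail)

All matches (sorted): [[4,1],[9,1],[13,1],[17,4],[24,5],[24,6],[27,1],[29,3],[31,1],[34,6],[37,3],[38,2],[41,3],[42,2],[48,5],[48,6],[61,3],[62,2]]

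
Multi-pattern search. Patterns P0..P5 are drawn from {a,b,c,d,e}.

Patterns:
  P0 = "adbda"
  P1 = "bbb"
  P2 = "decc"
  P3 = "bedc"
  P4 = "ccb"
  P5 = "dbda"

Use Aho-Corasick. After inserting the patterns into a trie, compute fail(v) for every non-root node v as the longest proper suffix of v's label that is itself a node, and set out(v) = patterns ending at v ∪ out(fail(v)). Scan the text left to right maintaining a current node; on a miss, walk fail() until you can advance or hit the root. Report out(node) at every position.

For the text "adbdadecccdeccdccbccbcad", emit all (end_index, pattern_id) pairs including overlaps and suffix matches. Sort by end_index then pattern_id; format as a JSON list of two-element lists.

Construct AC machine:
Trie nodes:
  n0 'ε': a→1 b→6 c→16 d→9
  n1 'a': d→2
  n2 'ad': b→3
  n3 'adb': d→4
  n4 'adbd': a→5
  n5 'adbda': ·  ←P0
  n6 'b': b→7 e→13
  n7 'bb': b→8
  n8 'bbb': ·  ←P1
  n9 'd': b→19 e→10
  n10 'de': c→11
  n11 'dec': c→12
  n12 'decc': ·  ←P2
  n13 'be': d→14
  n14 'bed': c→15
  n15 'bedc': ·  ←P3
  n16 'c': c→17
  n17 'cc': b→18
  n18 'ccb': ·  ←P4
  n19 'db': d→20
  n20 'dbd': a→21
  n21 'dbda': ·  ←P5

BFS fail/out derivation:
  n1('a'): parent n0 fail=0; on 'a' 0 → fail=0;  out ∅∪∅=∅
  n6('b'): parent n0 fail=0; on 'b' 0 → fail=0;  out ∅∪∅=∅
  n9('d'): parent n0 fail=0; on 'd' 0 → fail=0;  out ∅∪∅=∅
  n16('c'): parent n0 fail=0; on 'c' 0 → fail=0;  out ∅∪∅=∅
  n2('ad'): parent n1 fail=0; on 'd' 0 → fail=9;  out ∅∪∅=∅
  n7('bb'): parent n6 fail=0; on 'b' 0 → fail=6;  out ∅∪∅=∅
  n10('de'): parent n9 fail=0; on 'e' 0 → fail=0;  out ∅∪∅=∅
  n13('be'): parent n6 fail=0; on 'e' 0 → fail=0;  out ∅∪∅=∅
  n17('cc'): parent n16 fail=0; on 'c' 0 → fail=16;  out ∅∪∅=∅
  n19('db'): parent n9 fail=0; on 'b' 0 → fail=6;  out ∅∪∅=∅
  n3('adb'): parent n2 fail=9; on 'b' 9 → fail=19;  out ∅∪∅=∅
  n8('bbb'): parent n7 fail=6; on 'b' 6 → fail=7;  out {1}∪∅={1}
  n11('dec'): parent n10 fail=0; on 'c' 0 → fail=16;  out ∅∪∅=∅
  n14('bed'): parent n13 fail=0; on 'd' 0 → fail=9;  out ∅∪∅=∅
  n18('ccb'): parent n17 fail=16; on 'b' 16→0 → fail=6;  out {4}∪∅={4}
  n20('dbd'): parent n19 fail=6; on 'd' 6→0 → fail=9;  out ∅∪∅=∅
  n4('adbd'): parent n3 fail=19; on 'd' 19 → fail=20;  out ∅∪∅=∅
  n12('decc'): parent n11 fail=16; on 'c' 16 → fail=17;  out {2}∪∅={2}
  n15('bedc'): parent n14 fail=9; on 'c' 9→0 → fail=16;  out {3}∪∅={3}
  n21('dbda'): parent n20 fail=9; on 'a' 9→0 → fail=1;  out {5}∪∅={5}
  n5('adbda'): parent n4 fail=20; on 'a' 20 → fail=21;  out {0}∪{5}={0,5}

Text stream:
[0] read 'a'  n0⇒n1
[1] read 'd'  n1⇒n2
[2] read 'b'  n2⇒n3
[3] read 'd'  n3⇒n4
[4] read 'a'  n4⇒n5  emit P0@[0:4],P5@[1:4]
[5] read 'd'  n5⇒n2 (via fail)
[6] read 'e'  n2⇒n10 (via fail)
[7] read 'c'  n10⇒n11
[8] read 'c'  n11⇒n12  emit P2@[5:8]
[9] read 'c'  n12⇒n17 (via fail)
[10] read 'd'  n17⇒n9 (via fail)
[11] read 'e'  n9⇒n10
[12] read 'c'  n10⇒n11
[13] read 'c'  n11⇒n12  emit P2@[10:13]
[14] read 'd'  n12⇒n9 (via fail)
[15] read 'c'  n9⇒n16 (via fail)
[16] read 'c'  n16⇒n17
[17] read 'b'  n17⇒n18  emit P4@[15:17]
[18] read 'c'  n18⇒n16 (via fail)
[19] read 'c'  n16⇒n17
[20] read 'b'  n17⇒n18  emit P4@[18:20]
[21] read 'c'  n18⇒n16 (via fail)
[22] read 'a'  n16⇒n1 (via fail)
[23] read 'd'  n1⇒n2

All matches (sorted): [[4,0],[4,5],[8,2],[13,2],[17,4],[20,4]]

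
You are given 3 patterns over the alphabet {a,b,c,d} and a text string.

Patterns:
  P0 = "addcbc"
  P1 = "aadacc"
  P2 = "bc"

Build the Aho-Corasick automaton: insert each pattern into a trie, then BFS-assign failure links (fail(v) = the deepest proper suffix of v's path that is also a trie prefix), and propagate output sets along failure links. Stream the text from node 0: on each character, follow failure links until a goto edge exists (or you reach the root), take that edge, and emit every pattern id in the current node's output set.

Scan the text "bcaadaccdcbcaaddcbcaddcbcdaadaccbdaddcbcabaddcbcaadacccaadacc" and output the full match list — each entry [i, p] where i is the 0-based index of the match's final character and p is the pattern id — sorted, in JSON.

Build automaton:
Trie nodes:
  0='ε' goto a→1 b→12
  1='a' goto a→7 d→2
  2='ad' goto d→3
  3='add' goto c→4
  4='addc' goto b→5
  5='addcb' goto c→6
  6='addcbc' goto ·  ←P0
  7='aa' goto d→8
  8='aad' goto a→9
  9='aada' goto c→10
  10='aadac' goto c→11
  11='aadacc' goto ·  ←P1
  12='b' goto c→13
  13='bc' goto ·  ←P2

Failure links (BFS by depth):
  n1('a'): parent n0 fail=0; on 'a' 0 → fail=0;  out ∅∪∅=∅
  n12('b'): parent n0 fail=0; on 'b' 0 → fail=0;  out ∅∪∅=∅
  n2('ad'): parent n1 fail=0; on 'd' 0 → fail=0;  out ∅∪∅=∅
  n7('aa'): parent n1 fail=0; on 'a' 0 → fail=1;  out ∅∪∅=∅
  n13('bc'): parent n12 fail=0; on 'c' 0 → fail=0;  out {2}∪∅={2}
  n3('add'): parent n2 fail=0; on 'd' 0 → fail=0;  out ∅∪∅=∅
  n8('aad'): parent n7 fail=1; on 'd' 1 → fail=2;  out ∅∪∅=∅
  n4('addc'): parent n3 fail=0; on 'c' 0 → fail=0;  out ∅∪∅=∅
  n9('aada'): parent n8 fail=2; on 'a' 2→0 → fail=1;  out ∅∪∅=∅
  n5('addcb'): parent n4 fail=0; on 'b' 0 → fail=12;  out ∅∪∅=∅
  n10('aadac'): parent n9 fail=1; on 'c' 1→0 → fail=0;  out ∅∪∅=∅
  n6('addcbc'): parent n5 fail=12; on 'c' 12 → fail=13;  out {0}∪{2}={0,2}
  n11('aadacc'): parent n10 fail=0; on 'c' 0 → fail=0;  out {1}∪∅={1}

Run:
pos 0 'b': at 12
pos 1 'c': at 13  ** P2@[0:1]
pos 2 'a': at 1 (via fail)
pos 3 'a': at 7
pos 4 'd': at 8
pos 5 'a': at 9
pos 6 'c': at 10
pos 7 'c': at 11  ** P1@[2:7]
pos 8 'd': at 0 (via fail)
pos 9 'c': at 0
pos 10 'b': at 12
pos 11 'c': at 13  ** P2@[10:11]
pos 12 'a': at 1 (via fail)
pos 13 'a': at 7
pos 14 'd': at 8
pos 15 'd': at 3 (via fail)
pos 16 'c': at 4
pos 17 'b': at 5
pos 18 'c': at 6  ** P0@[13:18],P2@[17:18]
pos 19 'a': at 1 (via fail)
pos 20 'd': at 2
pos 21 'd': at 3
pos 22 'c': at 4
pos 23 'b': at 5
pos 24 'c': at 6  ** P0@[19:24],P2@[23:24]
pos 25 'd': at 0 (via fail)
pos 26 'a': at 1
pos 27 'a': at 7
pos 28 'd': at 8
pos 29 'a': at 9
pos 30 'c': at 10
pos 31 'c': at 11  ** P1@[26:31]
pos 32 'b': at 12 (via fail)
pos 33 'd': at 0 (via fail)
pos 34 'a': at 1
pos 35 'd': at 2
pos 36 'd': at 3
pos 37 'c': at 4
pos 38 'b': at 5
pos 39 'c': at 6  ** P0@[34:39],P2@[38:39]
pos 40 'a': at 1 (via fail)
pos 41 'b': at 12 (via fail)
pos 42 'a': at 1 (via fail)
pos 43 'd': at 2
pos 44 'd': at 3
pos 45 'c': at 4
pos 46 'b': at 5
pos 47 'c': at 6  ** P0@[42:47],P2@[46:47]
pos 48 'a': at 1 (via fail)
pos 49 'a': at 7
pos 50 'd': at 8
pos 51 'a': at 9
pos 52 'c': at 10
pos 53 'c': at 11  ** P1@[48:53]
pos 54 'c': at 0 (via fail)
pos 55 'a': at 1
pos 56 'a': at 7
pos 57 'd': at 8
pos 58 'a': at 9
pos 59 'c': at 10
pos 60 'c': at 11  ** P1@[55:60]

Matches: [[1,2],[7,1],[11,2],[18,0],[18,2],[24,0],[24,2],[31,1],[39,0],[39,2],[47,0],[47,2],[53,1],[60,1]]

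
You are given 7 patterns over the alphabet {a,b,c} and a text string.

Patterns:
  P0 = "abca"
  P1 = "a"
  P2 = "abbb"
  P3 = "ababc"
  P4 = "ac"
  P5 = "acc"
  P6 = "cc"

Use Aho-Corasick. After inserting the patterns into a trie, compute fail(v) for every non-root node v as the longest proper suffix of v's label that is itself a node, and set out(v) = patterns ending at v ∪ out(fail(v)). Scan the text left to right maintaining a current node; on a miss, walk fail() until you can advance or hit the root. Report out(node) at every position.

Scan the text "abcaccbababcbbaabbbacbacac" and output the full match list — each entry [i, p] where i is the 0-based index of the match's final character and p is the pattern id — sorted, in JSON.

Build automaton:
Trie nodes:
  0='ε' goto a→1 c→12
  1='a' goto b→2 c→10  [P1 ends]
  2='ab' goto a→7 b→5 c→3
  3='abc' goto a→4
  4='abca' goto ·  [P0 ends]
  5='abb' goto b→6
  6='abbb' goto ·  [P2 ends]
  7='aba' goto b→8
  8='abab' goto c→9
  9='ababc' goto ·  [P3 ends]
  10='ac' goto c→11  [P4 ends]
  11='acc' goto ·  [P5 ends]
  12='c' goto c→13
  13='cc' goto ·  [P6 ends]

BFS fail/out derivation:
  n1('a'): parent n0 fail=0; on 'a' 0 → fail=0;  out {1}∪∅={1}
  n12('c'): parent n0 fail=0; on 'c' 0 → fail=0;  out ∅∪∅=∅
  n2('ab'): parent n1 fail=0; on 'b' 0 → fail=0;  out ∅∪∅=∅
  n10('ac'): parent n1 fail=0; on 'c' 0 → fail=12;  out {4}∪∅={4}
  n13('cc'): parent n12 fail=0; on 'c' 0 → fail=12;  out {6}∪∅={6}
  n3('abc'): parent n2 fail=0; on 'c' 0 → fail=12;  out ∅∪∅=∅
  n5('abb'): parent n2 fail=0; on 'b' 0 → fail=0;  out ∅∪∅=∅
  n7('aba'): parent n2 fail=0; on 'a' 0 → fail=1;  out ∅∪{1}={1}
  n11('acc'): parent n10 fail=12; on 'c' 12 → fail=13;  out {5}∪{6}={5,6}
  n4('abca'): parent n3 fail=12; on 'a' 12→0 → fail=1;  out {0}∪{1}={0,1}
  n6('abbb'): parent n5 fail=0; on 'b' 0 → fail=0;  out {2}∪∅={2}
  n8('abab'): parent n7 fail=1; on 'b' 1 → fail=2;  out ∅∪∅=∅
  n9('ababc'): parent n8 fail=2; on 'c' 2 → fail=3;  out {3}∪∅={3}

Run:
pos 0 'a': at 1  → match P1@[0:0]
pos 1 'b': at 2
pos 2 'c': at 3
pos 3 'a': at 4  → match P0@[0:3],P1@[3:3]
pos 4 'c': at 10 (via fail)  → match P4@[3:4]
pos 5 'c': at 11  → match P5@[3:5],P6@[4:5]
pos 6 'b': at 0 (via fail)
pos 7 'a': at 1  → match P1@[7:7]
pos 8 'b': at 2
pos 9 'a': at 7  → match P1@[9:9]
pos 10 'b': at 8
pos 11 'c': at 9  → match P3@[7:11]
pos 12 'b': at 0 (via fail)
pos 13 'b': at 0
pos 14 'a': at 1  → match P1@[14:14]
pos 15 'a': at 1 (via fail)  → match P1@[15:15]
pos 16 'b': at 2
pos 17 'b': at 5
pos 18 'b': at 6  → match P2@[15:18]
pos 19 'a': at 1 (via fail)  → match P1@[19:19]
pos 20 'c': at 10  → match P4@[19:20]
pos 21 'b': at 0 (via fail)
pos 22 'a': at 1  → match P1@[22:22]
pos 23 'c': at 10  → match P4@[22:23]
pos 24 'a': at 1 (via fail)  → match P1@[24:24]
pos 25 'c': at 10  → match P4@[24:25]

All matches (sorted): [[0,1],[3,0],[3,1],[4,4],[5,5],[5,6],[7,1],[9,1],[11,3],[14,1],[15,1],[18,2],[19,1],[20,4],[22,1],[23,4],[24,1],[25,4]]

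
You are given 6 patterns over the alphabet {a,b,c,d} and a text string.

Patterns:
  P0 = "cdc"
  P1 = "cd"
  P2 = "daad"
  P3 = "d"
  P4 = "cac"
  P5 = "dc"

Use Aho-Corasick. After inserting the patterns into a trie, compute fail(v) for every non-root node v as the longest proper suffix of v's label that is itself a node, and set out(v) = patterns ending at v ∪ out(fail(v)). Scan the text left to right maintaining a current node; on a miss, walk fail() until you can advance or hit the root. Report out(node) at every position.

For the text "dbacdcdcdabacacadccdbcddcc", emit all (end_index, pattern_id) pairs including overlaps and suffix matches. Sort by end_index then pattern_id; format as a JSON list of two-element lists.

Construct AC machine:
Trie nodes:
  n0 'ε': c→1 d→4
  n1 'c': a→8 d→2
  n2 'cd': c→3  [P1 ends]
  n3 'cdc': ·  [P0 ends]
  n4 'd': a→5 c→10  [P3 ends]
  n5 'da': a→6
  n6 'daa': d→7
  n7 'daad': ·  [P2 ends]
  n8 'ca': c→9
  n9 'cac': ·  [P4 ends]
  n10 'dc': ·  [P5 ends]

BFS fail/out derivation:
  fail(1) 'c': from fail(0)=0 chase 'c': 0 ⇒ 0;  out=∅∪out(0)=∅
  fail(4) 'd': from fail(0)=0 chase 'd': 0 ⇒ 0;  out={3}∪out(0)={3}
  fail(2) 'cd': from fail(1)=0 chase 'd': 0 ⇒ 4;  out={1}∪out(4)={1,3}
  fail(5) 'da': from fail(4)=0 chase 'a': 0 ⇒ 0;  out=∅∪out(0)=∅
  fail(8) 'ca': from fail(1)=0 chase 'a': 0 ⇒ 0;  out=∅∪out(0)=∅
  fail(10) 'dc': from fail(4)=0 chase 'c': 0 ⇒ 1;  out={5}∪out(1)={5}
  fail(3) 'cdc': from fail(2)=4 chase 'c': 4 ⇒ 10;  out={0}∪out(10)={0,5}
  fail(6) 'daa': from fail(5)=0 chase 'a': 0 ⇒ 0;  out=∅∪out(0)=∅
  fail(9) 'cac': from fail(8)=0 chase 'c': 0 ⇒ 1;  out={4}∪out(1)={4}
  fail(7) 'daad': from fail(6)=0 chase 'd': 0 ⇒ 4;  out={2}∪out(4)={2,3}

Run:
[0] read 'd'  n0⇒n4  ** P3@[0:0]
[1] read 'b'  n4⇒n0 ·f
[2] read 'a'  n0⇒n0
[3] read 'c'  n0⇒n1
[4] read 'd'  n1⇒n2  ** P1@[3:4],P3@[4:4]
[5] read 'c'  n2⇒n3  ** P0@[3:5],P5@[4:5]
[6] read 'd'  n3⇒n2 ·f  ** P1@[5:6],P3@[6:6]
[7] read 'c'  n2⇒n3  ** P0@[5:7],P5@[6:7]
[8] read 'd'  n3⇒n2 ·f  ** P1@[7:8],P3@[8:8]
[9] read 'a'  n2⇒n5 ·f
[10] read 'b'  n5⇒n0 ·f
[11] read 'a'  n0⇒n0
[12] read 'c'  n0⇒n1
[13] read 'a'  n1⇒n8
[14] read 'c'  n8⇒n9  ** P4@[12:14]
[15] read 'a'  n9⇒n8 ·f
[16] read 'd'  n8⇒n4 ·f  ** P3@[16:16]
[17] read 'c'  n4⇒n10  ** P5@[16:17]
[18] read 'c'  n10⇒n1 ·f
[19] read 'd'  n1⇒n2  ** P1@[18:19],P3@[19:19]
[20] read 'b'  n2⇒n0 ·f
[21] read 'c'  n0⇒n1
[22] read 'd'  n1⇒n2  ** P1@[21:22],P3@[22:22]
[23] read 'd'  n2⇒n4 ·f  ** P3@[23:23]
[24] read 'c'  n4⇒n10  ** P5@[23:24]
[25] read 'c'  n10⇒n1 ·f

Result: [[0,3],[4,1],[4,3],[5,0],[5,5],[6,1],[6,3],[7,0],[7,5],[8,1],[8,3],[14,4],[16,3],[17,5],[19,1],[19,3],[22,1],[22,3],[23,3],[24,5]]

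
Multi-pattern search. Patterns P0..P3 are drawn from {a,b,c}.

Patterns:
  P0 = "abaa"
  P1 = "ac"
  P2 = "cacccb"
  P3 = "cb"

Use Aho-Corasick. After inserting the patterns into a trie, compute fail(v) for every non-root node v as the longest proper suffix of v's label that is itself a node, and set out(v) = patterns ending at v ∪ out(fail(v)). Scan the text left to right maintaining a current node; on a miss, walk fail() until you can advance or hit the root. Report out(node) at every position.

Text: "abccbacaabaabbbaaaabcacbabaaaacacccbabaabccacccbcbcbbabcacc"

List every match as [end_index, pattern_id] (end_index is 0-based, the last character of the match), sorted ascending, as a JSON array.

Build automaton:
Trie nodes:
  n0 'ε': a→1 c→6
  n1 'a': b→2 c→5
  n2 'ab': a→3
  n3 'aba': a→4
  n4 'abaa': ·  [P0 ends]
  n5 'ac': ·  [P1 ends]
  n6 'c': a→7 b→12
  n7 'ca': c→8
  n8 'cac': c→9
  n9 'cacc': c→10
  n10 'caccc': b→11
  n11 'cacccb': ·  [P2 ends]
  n12 'cb': ·  [P3 ends]

Failure links (BFS by depth):
  n1('a'): parent n0 fail=0; on 'a' 0 → fail=0;  out ∅∪∅=∅
  n6('c'): parent n0 fail=0; on 'c' 0 → fail=0;  out ∅∪∅=∅
  n2('ab'): parent n1 fail=0; on 'b' 0 → fail=0;  out ∅∪∅=∅
  n5('ac'): parent n1 fail=0; on 'c' 0 → fail=6;  out {1}∪∅={1}
  n7('ca'): parent n6 fail=0; on 'a' 0 → fail=1;  out ∅∪∅=∅
  n12('cb'): parent n6 fail=0; on 'b' 0 → fail=0;  out {3}∪∅={3}
  n3('aba'): parent n2 fail=0; on 'a' 0 → fail=1;  out ∅∪∅=∅
  n8('cac'): parent n7 fail=1; on 'c' 1 → fail=5;  out ∅∪{1}={1}
  n4('abaa'): parent n3 fail=1; on 'a' 1→0 → fail=1;  out {0}∪∅={0}
  n9('cacc'): parent n8 fail=5; on 'c' 5→6→0 → fail=6;  out ∅∪∅=∅
  n10('caccc'): parent n9 fail=6; on 'c' 6→0 → fail=6;  out ∅∪∅=∅
  n11('cacccb'): parent n10 fail=6; on 'b' 6 → fail=12;  out {2}∪{3}={2,3}

Run:
pos 0 'a': at 1
pos 1 'b': at 2
pos 2 'c': at 6 (via fail)
pos 3 'c': at 6 (via fail)
pos 4 'b': at 12  ** P3@[3:4]
pos 5 'a': at 1 (via fail)
pos 6 'c': at 5  ** P1@[5:6]
pos 7 'a': at 7 (via fail)
pos 8 'a': at 1 (via fail)
pos 9 'b': at 2
pos 10 'a': at 3
pos 11 'a': at 4  ** P0@[8:11]
pos 12 'b': at 2 (via fail)
pos 13 'b': at 0 (via fail)
pos 14 'b': at 0
pos 15 'a': at 1
pos 16 'a': at 1 (via fail)
pos 17 'a': at 1 (via fail)
pos 18 'a': at 1 (via fail)
pos 19 'b': at 2
pos 20 'c': at 6 (via fail)
pos 21 'a': at 7
pos 22 'c': at 8  ** P1@[21:22]
pos 23 'b': at 12 (via fail)  ** P3@[22:23]
pos 24 'a': at 1 (via fail)
pos 25 'b': at 2
pos 26 'a': at 3
pos 27 'a': at 4  ** P0@[24:27]
pos 28 'a': at 1 (via fail)
pos 29 'a': at 1 (via fail)
pos 30 'c': at 5  ** P1@[29:30]
pos 31 'a': at 7 (via fail)
pos 32 'c': at 8  ** P1@[31:32]
pos 33 'c': at 9
pos 34 'c': at 10
pos 35 'b': at 11  ** P2@[30:35],P3@[34:35]
pos 36 'a': at 1 (via fail)
pos 37 'b': at 2
pos 38 'a': at 3
pos 39 'a': at 4  ** P0@[36:39]
pos 40 'b': at 2 (via fail)
pos 41 'c': at 6 (via fail)
pos 42 'c': at 6 (via fail)
pos 43 'a': at 7
pos 44 'c': at 8  ** P1@[43:44]
pos 45 'c': at 9
pos 46 'c': at 10
pos 47 'b': at 11  ** P2@[42:47],P3@[46:47]
pos 48 'c': at 6 (via fail)
pos 49 'b': at 12  ** P3@[48:49]
pos 50 'c': at 6 (via fail)
pos 51 'b': at 12  ** P3@[50:51]
pos 52 'b': at 0 (via fail)
pos 53 'a': at 1
pos 54 'b': at 2
pos 55 'c': at 6 (via fail)
pos 56 'a': at 7
pos 57 'c': at 8  ** P1@[56:57]
pos 58 'c': at 9

Matches: [[4,3],[6,1],[11,0],[22,1],[23,3],[27,0],[30,1],[32,1],[35,2],[35,3],[39,0],[44,1],[47,2],[47,3],[49,3],[51,3],[57,1]]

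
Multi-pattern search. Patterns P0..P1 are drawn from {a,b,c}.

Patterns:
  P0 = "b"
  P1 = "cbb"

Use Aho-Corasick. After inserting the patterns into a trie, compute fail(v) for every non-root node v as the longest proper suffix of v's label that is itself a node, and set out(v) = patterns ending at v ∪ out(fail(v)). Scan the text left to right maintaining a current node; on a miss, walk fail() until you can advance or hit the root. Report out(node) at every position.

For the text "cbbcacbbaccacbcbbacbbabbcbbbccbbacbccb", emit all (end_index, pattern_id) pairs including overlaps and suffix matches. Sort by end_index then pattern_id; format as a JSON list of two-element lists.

Build:
Trie nodes:
  0='ε' goto b→1 c→2
  1='b' goto ·  ←P0
  2='c' goto b→3
  3='cb' goto b→4
  4='cbb' goto ·  ←P1

BFS fail/out derivation:
  fail(1) 'b': from fail(0)=0 chase 'b': 0 ⇒ 0;  out={0}∪out(0)={0}
  fail(2) 'c': from fail(0)=0 chase 'c': 0 ⇒ 0;  out=∅∪out(0)=∅
  fail(3) 'cb': from fail(2)=0 chase 'b': 0 ⇒ 1;  out=∅∪out(1)={0}
  fail(4) 'cbb': from fail(3)=1 chase 'b': 1→0 ⇒ 1;  out={1}∪out(1)={0,1}

Run:
pos 0 'c': at 2
pos 1 'b': at 3  ** P0@[1:1]
pos 2 'b': at 4  ** P0@[2:2],P1@[0:2]
pos 3 'c': at 2 (fail-walked)
pos 4 'a': at 0 (fail-walked)
pos 5 'c': at 2
pos 6 'b': at 3  ** P0@[6:6]
pos 7 'b': at 4  ** P0@[7:7],P1@[5:7]
pos 8 'a': at 0 (fail-walked)
pos 9 'c': at 2
pos 10 'c': at 2 (fail-walked)
pos 11 'a': at 0 (fail-walked)
pos 12 'c': at 2
pos 13 'b': at 3  ** P0@[13:13]
pos 14 'c': at 2 (fail-walked)
pos 15 'b': at 3  ** P0@[15:15]
pos 16 'b': at 4  ** P0@[16:16],P1@[14:16]
pos 17 'a': at 0 (fail-walked)
pos 18 'c': at 2
pos 19 'b': at 3  ** P0@[19:19]
pos 20 'b': at 4  ** P0@[20:20],P1@[18:20]
pos 21 'a': at 0 (fail-walked)
pos 22 'b': at 1  ** P0@[22:22]
pos 23 'b': at 1 (fail-walked)  ** P0@[23:23]
pos 24 'c': at 2 (fail-walked)
pos 25 'b': at 3  ** P0@[25:25]
pos 26 'b': at 4  ** P0@[26:26],P1@[24:26]
pos 27 'b': at 1 (fail-walked)  ** P0@[27:27]
pos 28 'c': at 2 (fail-walked)
pos 29 'c': at 2 (fail-walked)
pos 30 'b': at 3  ** P0@[30:30]
pos 31 'b': at 4  ** P0@[31:31],P1@[29:31]
pos 32 'a': at 0 (fail-walked)
pos 33 'c': at 2
pos 34 'b': at 3  ** P0@[34:34]
pos 35 'c': at 2 (fail-walked)
pos 36 'c': at 2 (fail-walked)
pos 37 'b': at 3  ** P0@[37:37]

Matches: [[1,0],[2,0],[2,1],[6,0],[7,0],[7,1],[13,0],[15,0],[16,0],[16,1],[19,0],[20,0],[20,1],[22,0],[23,0],[25,0],[26,0],[26,1],[27,0],[30,0],[31,0],[31,1],[34,0],[37,0]]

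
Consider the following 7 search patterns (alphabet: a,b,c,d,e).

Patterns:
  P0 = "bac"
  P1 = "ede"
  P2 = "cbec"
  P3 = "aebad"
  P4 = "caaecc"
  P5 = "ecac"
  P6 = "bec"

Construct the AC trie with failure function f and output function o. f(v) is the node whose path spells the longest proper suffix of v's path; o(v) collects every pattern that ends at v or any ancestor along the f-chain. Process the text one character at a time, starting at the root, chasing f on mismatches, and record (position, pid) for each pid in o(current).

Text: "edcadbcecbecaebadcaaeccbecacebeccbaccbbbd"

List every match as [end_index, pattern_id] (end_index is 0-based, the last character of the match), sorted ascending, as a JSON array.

Build:
Trie (insert patterns):
  n0 'ε': a→11 b→1 c→7 e→4
  n1 'b': a→2 e→24
  n2 'ba': c→3
  n3 'bac': ·  ←P0
  n4 'e': c→21 d→5
  n5 'ed': e→6
  n6 'ede': ·  ←P1
  n7 'c': a→16 b→8
  n8 'cb': e→9
  n9 'cbe': c→10
  n10 'cbec': ·  ←P2
  n11 'a': e→12
  n12 'ae': b→13
  n13 'aeb': a→14
  n14 'aeba': d→15
  n15 'aebad': ·  ←P3
  n16 'ca': a→17
  n17 'caa': e→18
  n18 'caae': c→19
  n19 'caaec': c→20
  n20 'caaecc': ·  ←P4
  n21 'ec': a→22
  n22 'eca': c→23
  n23 'ecac': ·  ←P5
  n24 'be': c→25
  n25 'bec': ·  ←P6

Failure links (BFS by depth):
  n1('b'): parent n0 fail=0; on 'b' 0 → fail=0;  out ∅∪∅=∅
  n4('e'): parent n0 fail=0; on 'e' 0 → fail=0;  out ∅∪∅=∅
  n7('c'): parent n0 fail=0; on 'c' 0 → fail=0;  out ∅∪∅=∅
  n11('a'): parent n0 fail=0; on 'a' 0 → fail=0;  out ∅∪∅=∅
  n2('ba'): parent n1 fail=0; on 'a' 0 → fail=11;  out ∅∪∅=∅
  n5('ed'): parent n4 fail=0; on 'd' 0 → fail=0;  out ∅∪∅=∅
  n8('cb'): parent n7 fail=0; on 'b' 0 → fail=1;  out ∅∪∅=∅
  n12('ae'): parent n11 fail=0; on 'e' 0 → fail=4;  out ∅∪∅=∅
  n16('ca'): parent n7 fail=0; on 'a' 0 → fail=11;  out ∅∪∅=∅
  n21('ec'): parent n4 fail=0; on 'c' 0 → fail=7;  out ∅∪∅=∅
  n24('be'): parent n1 fail=0; on 'e' 0 → fail=4;  out ∅∪∅=∅
  n3('bac'): parent n2 fail=11; on 'c' 11→0 → fail=7;  out {0}∪∅={0}
  n6('ede'): parent n5 fail=0; on 'e' 0 → fail=4;  out {1}∪∅={1}
  n9('cbe'): parent n8 fail=1; on 'e' 1 → fail=24;  out ∅∪∅=∅
  n13('aeb'): parent n12 fail=4; on 'b' 4→0 → fail=1;  out ∅∪∅=∅
  n17('caa'): parent n16 fail=11; on 'a' 11→0 → fail=11;  out ∅∪∅=∅
  n22('eca'): parent n21 fail=7; on 'a' 7 → fail=16;  out ∅∪∅=∅
  n25('bec'): parent n24 fail=4; on 'c' 4 → fail=21;  out {6}∪∅={6}
  n10('cbec'): parent n9 fail=24; on 'c' 24 → fail=25;  out {2}∪{6}={2,6}
  n14('aeba'): parent n13 fail=1; on 'a' 1 → fail=2;  out ∅∪∅=∅
  n18('caae'): parent n17 fail=11; on 'e' 11 → fail=12;  out ∅∪∅=∅
  n23('ecac'): parent n22 fail=16; on 'c' 16→11→0 → fail=7;  out {5}∪∅={5}
  n15('aebad'): parent n14 fail=2; on 'd' 2→11→0 → fail=0;  out {3}∪∅={3}
  n19('caaec'): parent n18 fail=12; on 'c' 12→4 → fail=21;  out ∅∪∅=∅
  n20('caaecc'): parent n19 fail=21; on 'c' 21→7→0 → fail=7;  out {4}∪∅={4}

Scan:
i=0 'e': node 0→4
i=1 'd': node 4→5
i=2 'c': node 5→7 (via fail)
i=3 'a': node 7→16
i=4 'd': node 16→0 (via fail)
i=5 'b': node 0→1
i=6 'c': node 1→7 (via fail)
i=7 'e': node 7→4 (via fail)
i=8 'c': node 4→21
i=9 'b': node 21→8 (via fail)
i=10 'e': node 8→9
i=11 'c': node 9→10  → match P2@[8:11],P6@[9:11]
i=12 'a': node 10→22 (via fail)
i=13 'e': node 22→12 (via fail)
i=14 'b': node 12→13
i=15 'a': node 13→14
i=16 'd': node 14→15  → match P3@[12:16]
i=17 'c': node 15→7 (via fail)
i=18 'a': node 7→16
i=19 'a': node 16→17
i=20 'e': node 17→18
i=21 'c': node 18→19
i=22 'c': node 19→20  → match P4@[17:22]
i=23 'b': node 20→8 (via fail)
i=24 'e': node 8→9
i=25 'c': node 9→10  → match P2@[22:25],P6@[23:25]
i=26 'a': node 10→22 (via fail)
i=27 'c': node 22→23  → match P5@[24:27]
i=28 'e': node 23→4 (via fail)
i=29 'b': node 4→1 (via fail)
i=30 'e': node 1→24
i=31 'c': node 24→25  → match P6@[29:31]
i=32 'c': node 25→7 (via fail)
i=33 'b': node 7→8
i=34 'a': node 8→2 (via fail)
i=35 'c': node 2→3  → match P0@[33:35]
i=36 'c': node 3→7 (via fail)
i=37 'b': node 7→8
i=38 'b': node 8→1 (via fail)
i=39 'b': node 1→1 (via fail)
i=40 'd': node 1→0 (via fail)

All matches (sorted): [[11,2],[11,6],[16,3],[22,4],[25,2],[25,6],[27,5],[31,6],[35,0]]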